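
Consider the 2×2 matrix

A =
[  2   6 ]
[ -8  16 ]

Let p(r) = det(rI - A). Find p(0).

p(0) = det(0·I − A) = det(−A) = (−1)^2·det(A).
det(A) = 80, so p(0) = 80.

80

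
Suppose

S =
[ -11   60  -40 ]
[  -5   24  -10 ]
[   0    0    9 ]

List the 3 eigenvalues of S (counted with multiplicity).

4, 9, 9

Compute the characteristic polynomial p(r) = det(rI - S).
Expanding along the first row, p(r) = r^3 - 22r^2 + 153r - 324.
Since p(4) = 0, r = 4 is a root.
Dividing by (r - 4) leaves r^2 - 18r + 81.
The quadratic factor is (r - 9)^2.
Eigenvalues: 4, 9, 9.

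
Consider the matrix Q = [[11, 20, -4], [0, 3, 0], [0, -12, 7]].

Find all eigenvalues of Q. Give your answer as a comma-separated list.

Set up det(rI - Q) = 0.
Expanding along the first row, p(r) = r^3 - 21r^2 + 131r - 231.
Rational-root test: r = 11 gives p(11) = 0.
Factor out (r - 11): p(r) = (r - 11)·(r^2 - 10r + 21).
The quadratic factors as (r - 3)·(r - 7).
Eigenvalues: 3, 7, 11.

3, 7, 11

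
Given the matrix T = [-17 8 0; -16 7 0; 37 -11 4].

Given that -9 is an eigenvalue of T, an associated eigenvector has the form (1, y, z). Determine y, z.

We need (T + 9I)v = 0.
T + 9I = [[-8, 8, 0], [-16, 16, 0], [37, -11, 13]].
Row 1: (-8)·1 + (8)·y + (0)·z = 0
Row 2: (-16)·1 + (16)·y + (0)·z = 0
Row 3: (37)·1 + (-11)·y + (13)·z = 0
Solving gives y = 1, z = -2.
Check: T·(1, 1, -2) = (-9, -9, 18) = -9·(1, 1, -2).

1, -2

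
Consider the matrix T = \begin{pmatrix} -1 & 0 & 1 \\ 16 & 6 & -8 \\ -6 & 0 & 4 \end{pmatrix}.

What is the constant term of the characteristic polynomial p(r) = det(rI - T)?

-12

p(0) = det(0·I − T) = det(−T) = (−1)^3·det(T).
det(T) = 12, so p(0) = -12.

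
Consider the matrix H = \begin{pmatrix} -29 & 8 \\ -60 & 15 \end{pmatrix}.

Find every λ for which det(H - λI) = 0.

det(H - λI) = (-29 - λ)(15 - λ) - (8)·(-60) = λ^2 + 14λ + 45.
This factors as (λ + 9)·(λ + 5) = 0.
Eigenvalues: -9, -5.

-9, -5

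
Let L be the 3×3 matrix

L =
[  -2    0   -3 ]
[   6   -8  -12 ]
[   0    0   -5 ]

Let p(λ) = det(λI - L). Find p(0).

80

p(0) = det(0·I − L) = det(−L) = (−1)^3·det(L).
det(L) = -80, so p(0) = 80.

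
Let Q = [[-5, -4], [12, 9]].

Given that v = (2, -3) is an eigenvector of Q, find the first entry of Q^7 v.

First find the eigenvalue: Qv = (2, -3) = 1·(2, -3), so λ = 1.
Then Q^7 v = λ^7·v = 1^7·(2, -3) = 1·(2, -3) = (2, -3).

2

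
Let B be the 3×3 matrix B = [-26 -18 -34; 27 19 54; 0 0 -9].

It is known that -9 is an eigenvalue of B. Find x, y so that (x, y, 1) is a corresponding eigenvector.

-2, 0

We need (B + 9I)v = 0.
B + 9I = [[-17, -18, -34], [27, 28, 54], [0, 0, 0]].
Row 1: (-17)·x + (-18)·y + (-34)·1 = 0
Row 2: (27)·x + (28)·y + (54)·1 = 0
Row 3: (0)·x + (0)·y + (0)·1 = 0
Solving gives x = -2, y = 0.
Check: B·(-2, 0, 1) = (18, 0, -9) = -9·(-2, 0, 1).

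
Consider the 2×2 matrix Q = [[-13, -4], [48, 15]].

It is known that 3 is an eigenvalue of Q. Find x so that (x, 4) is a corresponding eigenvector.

We need (Q - 3I)v = 0.
Q - 3I = [[-16, -4], [48, 12]].
Row 1: (-16)·x + (-4)·4 = 0
Row 2: (48)·x + (12)·4 = 0
Solving gives x = -1.
Check: Q·(-1, 4) = (-3, 12) = 3·(-1, 4).

-1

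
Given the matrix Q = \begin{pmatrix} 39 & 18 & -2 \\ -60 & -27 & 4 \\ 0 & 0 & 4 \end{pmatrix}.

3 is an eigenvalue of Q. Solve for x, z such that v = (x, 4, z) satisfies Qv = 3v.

-2, 0

We need (Q - 3I)v = 0.
Q - 3I = [[36, 18, -2], [-60, -30, 4], [0, 0, 1]].
Row 1: (36)·x + (18)·4 + (-2)·z = 0
Row 2: (-60)·x + (-30)·4 + (4)·z = 0
Row 3: (0)·x + (0)·4 + (1)·z = 0
Solving gives x = -2, z = 0.
Check: Q·(-2, 4, 0) = (-6, 12, 0) = 3·(-2, 4, 0).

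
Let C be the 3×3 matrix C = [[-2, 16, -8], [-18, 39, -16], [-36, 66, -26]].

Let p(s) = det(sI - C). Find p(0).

p(0) = det(0·I − C) = det(−C) = (−1)^3·det(C).
det(C) = -84, so p(0) = 84.

84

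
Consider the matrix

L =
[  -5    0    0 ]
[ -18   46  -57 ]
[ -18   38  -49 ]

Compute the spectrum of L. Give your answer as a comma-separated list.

-11, -5, 8

Compute the characteristic polynomial p(λ) = det(λI - L).
Expanding along the first row, p(λ) = λ^3 + 8λ^2 - 73λ - 440.
Rational-root test: λ = -5 gives p(-5) = 0.
Factor out (λ + 5): p(λ) = (λ + 5)·(λ^2 + 3λ - 88).
The quadratic factors as (λ + 11)·(λ - 8).
Eigenvalues: -11, -5, 8.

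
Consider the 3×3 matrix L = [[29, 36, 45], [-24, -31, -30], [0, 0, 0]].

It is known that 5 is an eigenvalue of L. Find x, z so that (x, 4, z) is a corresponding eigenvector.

-6, 0

We need (L - 5I)v = 0.
L - 5I = [[24, 36, 45], [-24, -36, -30], [0, 0, -5]].
Row 1: (24)·x + (36)·4 + (45)·z = 0
Row 2: (-24)·x + (-36)·4 + (-30)·z = 0
Row 3: (0)·x + (0)·4 + (-5)·z = 0
Solving gives x = -6, z = 0.
Check: L·(-6, 4, 0) = (-30, 20, 0) = 5·(-6, 4, 0).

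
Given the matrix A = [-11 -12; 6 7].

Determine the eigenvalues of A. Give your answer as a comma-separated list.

-5, 1

det(A - λI) = (-11 - λ)(7 - λ) - (-12)·(6) = λ^2 + 4λ - 5.
This factors as (λ + 5)·(λ - 1) = 0.
Eigenvalues: -5, 1.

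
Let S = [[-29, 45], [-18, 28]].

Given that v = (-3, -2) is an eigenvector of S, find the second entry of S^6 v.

-2

First find the eigenvalue: Sv = (-3, -2) = 1·(-3, -2), so λ = 1.
Then S^6 v = λ^6·v = 1^6·(-3, -2) = 1·(-3, -2) = (-3, -2).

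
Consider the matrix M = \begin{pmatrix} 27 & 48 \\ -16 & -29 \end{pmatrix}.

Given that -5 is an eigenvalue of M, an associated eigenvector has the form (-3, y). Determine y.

We need (M + 5I)v = 0.
M + 5I = [[32, 48], [-16, -24]].
Row 1: (32)·-3 + (48)·y = 0
Row 2: (-16)·-3 + (-24)·y = 0
Solving gives y = 2.
Check: M·(-3, 2) = (15, -10) = -5·(-3, 2).

2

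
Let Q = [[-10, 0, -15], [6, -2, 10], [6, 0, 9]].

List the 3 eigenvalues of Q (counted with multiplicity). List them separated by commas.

Set up det(λI - Q) = 0.
Cofactor expansion gives p(λ) = λ^3 + 3λ^2 + 2λ.
Rational-root test: λ = -2 gives p(-2) = 0.
Dividing by (λ + 2) leaves λ^2 + λ.
The quadratic factors as (λ + 1)·λ.
Eigenvalues: -2, -1, 0.

-2, -1, 0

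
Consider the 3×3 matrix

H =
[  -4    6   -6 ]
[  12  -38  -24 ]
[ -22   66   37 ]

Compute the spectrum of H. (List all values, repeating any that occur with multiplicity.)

The characteristic polynomial is p(r) = det(rI - H).
Expanding along the first row, p(r) = r^3 + 5r^2 - 22r - 56.
Since p(-2) = 0, r = -2 is a root.
Factor out (r + 2): p(r) = (r + 2)·(r^2 + 3r - 28).
The quadratic factors as (r + 7)·(r - 4).
Eigenvalues: -7, -2, 4.

-7, -2, 4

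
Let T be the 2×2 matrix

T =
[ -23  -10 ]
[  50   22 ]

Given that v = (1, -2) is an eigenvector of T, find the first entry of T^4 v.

First find the eigenvalue: Tv = (-3, 6) = -3·(1, -2), so λ = -3.
Then T^4 v = λ^4·v = (-3)^4·(1, -2) = 81·(1, -2) = (81, -162).

81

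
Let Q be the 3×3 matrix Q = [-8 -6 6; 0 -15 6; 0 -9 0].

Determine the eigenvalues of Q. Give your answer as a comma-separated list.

Set up det(λI - Q) = 0.
Expanding along the first row, p(λ) = λ^3 + 23λ^2 + 174λ + 432.
Try λ = -6: p(-6) = 0, so -6 is a root.
Factor out (λ + 6): p(λ) = (λ + 6)·(λ^2 + 17λ + 72).
The quadratic factors as (λ + 9)·(λ + 8).
Eigenvalues: -9, -8, -6.

-9, -8, -6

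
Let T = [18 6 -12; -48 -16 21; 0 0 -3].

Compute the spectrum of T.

-3, 0, 2

Set up det(μI - T) = 0.
Cofactor expansion gives p(μ) = μ^3 + μ^2 - 6μ.
Since p(-3) = 0, μ = -3 is a root.
Dividing by (μ + 3) leaves μ^2 - 2μ.
The quadratic factors as μ·(μ - 2).
Eigenvalues: -3, 0, 2.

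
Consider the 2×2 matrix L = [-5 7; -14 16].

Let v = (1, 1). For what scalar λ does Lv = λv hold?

2

Compute Lv: L·(1, 1) = (2, 2).
Since Lv = λv, compare component 1: 2 = λ·1, so λ = 2.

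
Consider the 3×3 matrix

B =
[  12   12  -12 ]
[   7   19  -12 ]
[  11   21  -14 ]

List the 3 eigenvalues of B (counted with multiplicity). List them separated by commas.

4, 6, 7

Compute the characteristic polynomial p(μ) = det(μI - B).
Expanding along the first row, p(μ) = μ^3 - 17μ^2 + 94μ - 168.
Try μ = 4: p(4) = 0, so 4 is a root.
Factor out (μ - 4): p(μ) = (μ - 4)·(μ^2 - 13μ + 42).
The quadratic factors as (μ - 6)·(μ - 7).
Eigenvalues: 4, 6, 7.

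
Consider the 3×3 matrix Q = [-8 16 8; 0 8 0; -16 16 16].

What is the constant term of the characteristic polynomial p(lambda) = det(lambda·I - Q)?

0

p(0) = det(0·I − Q) = det(−Q) = (−1)^3·det(Q).
det(Q) = 0, so p(0) = 0.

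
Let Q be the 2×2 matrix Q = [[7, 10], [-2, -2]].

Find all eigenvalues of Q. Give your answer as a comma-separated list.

2, 3

det(Q - λI) = (7 - λ)(-2 - λ) - (10)·(-2) = λ^2 - 5λ + 6.
This factors as (λ - 2)·(λ - 3) = 0.
Eigenvalues: 2, 3.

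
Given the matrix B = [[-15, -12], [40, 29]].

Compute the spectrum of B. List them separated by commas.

5, 9

det(B - sI) = (-15 - s)(29 - s) - (-12)·(40) = s^2 - 14s + 45.
This factors as (s - 5)·(s - 9) = 0.
Eigenvalues: 5, 9.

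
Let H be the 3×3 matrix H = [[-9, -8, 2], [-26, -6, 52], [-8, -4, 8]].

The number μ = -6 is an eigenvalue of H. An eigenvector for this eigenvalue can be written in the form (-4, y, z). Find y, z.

We need (H + 6I)v = 0.
H + 6I = [[-3, -8, 2], [-26, 0, 52], [-8, -4, 14]].
Row 1: (-3)·-4 + (-8)·y + (2)·z = 0
Row 2: (-26)·-4 + (0)·y + (52)·z = 0
Row 3: (-8)·-4 + (-4)·y + (14)·z = 0
Solving gives y = 1, z = -2.
Check: H·(-4, 1, -2) = (24, -6, 12) = -6·(-4, 1, -2).

1, -2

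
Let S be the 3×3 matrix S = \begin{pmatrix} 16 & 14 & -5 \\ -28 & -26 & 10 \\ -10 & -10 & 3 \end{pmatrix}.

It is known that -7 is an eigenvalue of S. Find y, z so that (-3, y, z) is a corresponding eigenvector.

6, 3

We need (S + 7I)v = 0.
S + 7I = [[23, 14, -5], [-28, -19, 10], [-10, -10, 10]].
Row 1: (23)·-3 + (14)·y + (-5)·z = 0
Row 2: (-28)·-3 + (-19)·y + (10)·z = 0
Row 3: (-10)·-3 + (-10)·y + (10)·z = 0
Solving gives y = 6, z = 3.
Check: S·(-3, 6, 3) = (21, -42, -21) = -7·(-3, 6, 3).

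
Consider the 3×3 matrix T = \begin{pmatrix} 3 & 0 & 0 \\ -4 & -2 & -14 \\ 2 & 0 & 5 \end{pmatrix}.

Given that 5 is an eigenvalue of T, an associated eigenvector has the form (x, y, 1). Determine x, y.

0, -2

We need (T - 5I)v = 0.
T - 5I = [[-2, 0, 0], [-4, -7, -14], [2, 0, 0]].
Row 1: (-2)·x + (0)·y + (0)·1 = 0
Row 2: (-4)·x + (-7)·y + (-14)·1 = 0
Row 3: (2)·x + (0)·y + (0)·1 = 0
Solving gives x = 0, y = -2.
Check: T·(0, -2, 1) = (0, -10, 5) = 5·(0, -2, 1).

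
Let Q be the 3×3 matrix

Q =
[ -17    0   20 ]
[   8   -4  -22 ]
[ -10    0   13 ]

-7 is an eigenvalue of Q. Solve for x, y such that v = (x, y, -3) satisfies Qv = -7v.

We need (Q + 7I)v = 0.
Q + 7I = [[-10, 0, 20], [8, 3, -22], [-10, 0, 20]].
Row 1: (-10)·x + (0)·y + (20)·-3 = 0
Row 2: (8)·x + (3)·y + (-22)·-3 = 0
Row 3: (-10)·x + (0)·y + (20)·-3 = 0
Solving gives x = -6, y = -6.
Check: Q·(-6, -6, -3) = (42, 42, 21) = -7·(-6, -6, -3).

-6, -6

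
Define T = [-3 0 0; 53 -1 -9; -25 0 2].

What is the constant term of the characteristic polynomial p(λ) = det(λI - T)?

-6

p(0) = det(0·I − T) = det(−T) = (−1)^3·det(T).
det(T) = 6, so p(0) = -6.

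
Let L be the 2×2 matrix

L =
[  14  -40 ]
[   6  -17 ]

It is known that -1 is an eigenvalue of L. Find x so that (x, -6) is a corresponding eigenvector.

-16

We need (L + 1I)v = 0.
L + 1I = [[15, -40], [6, -16]].
Row 1: (15)·x + (-40)·-6 = 0
Row 2: (6)·x + (-16)·-6 = 0
Solving gives x = -16.
Check: L·(-16, -6) = (16, 6) = -1·(-16, -6).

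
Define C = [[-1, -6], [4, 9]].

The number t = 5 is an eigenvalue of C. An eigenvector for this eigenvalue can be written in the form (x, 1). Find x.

We need (C - 5I)v = 0.
C - 5I = [[-6, -6], [4, 4]].
Row 1: (-6)·x + (-6)·1 = 0
Row 2: (4)·x + (4)·1 = 0
Solving gives x = -1.
Check: C·(-1, 1) = (-5, 5) = 5·(-1, 1).

-1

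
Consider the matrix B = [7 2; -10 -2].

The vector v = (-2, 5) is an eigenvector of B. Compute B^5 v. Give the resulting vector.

First find the eigenvalue: Bv = (-4, 10) = 2·(-2, 5), so λ = 2.
Then B^5 v = λ^5·v = 2^5·(-2, 5) = 32·(-2, 5) = (-64, 160).

(-64, 160)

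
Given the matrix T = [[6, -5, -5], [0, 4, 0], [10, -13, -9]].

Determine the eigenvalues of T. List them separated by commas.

-4, 1, 4

Compute the characteristic polynomial p(t) = det(tI - T).
Cofactor expansion gives p(t) = t^3 - t^2 - 16t + 16.
Rational-root test: t = 4 gives p(4) = 0.
Dividing by (t - 4) leaves t^2 + 3t - 4.
The quadratic factors as (t + 4)·(t - 1).
Eigenvalues: -4, 1, 4.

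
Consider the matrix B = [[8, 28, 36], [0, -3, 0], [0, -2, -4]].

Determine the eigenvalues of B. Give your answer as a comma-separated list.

-4, -3, 8

Set up det(tI - B) = 0.
Expanding along the first row, p(t) = t^3 - t^2 - 44t - 96.
Since p(-4) = 0, t = -4 is a root.
Dividing by (t + 4) leaves t^2 - 5t - 24.
The quadratic factors as (t + 3)·(t - 8).
Eigenvalues: -4, -3, 8.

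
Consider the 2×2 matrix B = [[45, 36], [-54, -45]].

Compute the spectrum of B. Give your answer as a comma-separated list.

det(B - tI) = (45 - t)(-45 - t) - (36)·(-54) = t^2 - 81.
This factors as (t + 9)·(t - 9) = 0.
Eigenvalues: -9, 9.

-9, 9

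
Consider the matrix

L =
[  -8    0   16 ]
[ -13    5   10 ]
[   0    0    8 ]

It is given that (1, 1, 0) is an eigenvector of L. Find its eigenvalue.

Compute Lv: L·(1, 1, 0) = (-8, -8, 0).
Since Lv = λv, compare component 1: -8 = λ·1, so λ = -8.

-8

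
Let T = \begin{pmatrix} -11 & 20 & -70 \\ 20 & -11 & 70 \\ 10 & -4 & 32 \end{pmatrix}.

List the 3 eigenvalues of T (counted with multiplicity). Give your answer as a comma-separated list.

Set up det(sI - T) = 0.
Expanding along the first row, p(s) = s^3 - 10s^2 - 3s + 108.
Since p(-3) = 0, s = -3 is a root.
Factor out (s + 3): p(s) = (s + 3)·(s^2 - 13s + 36).
The quadratic factors as (s - 4)·(s - 9).
Eigenvalues: -3, 4, 9.

-3, 4, 9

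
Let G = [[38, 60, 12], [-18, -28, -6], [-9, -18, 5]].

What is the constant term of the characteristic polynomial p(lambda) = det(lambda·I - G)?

p(0) = det(0·I − G) = det(−G) = (−1)^3·det(G).
det(G) = 80, so p(0) = -80.

-80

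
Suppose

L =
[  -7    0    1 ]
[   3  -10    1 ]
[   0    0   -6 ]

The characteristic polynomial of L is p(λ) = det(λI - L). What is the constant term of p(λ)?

420

p(λ) = λ^3 + 23λ^2 + 172λ + 420.
The constant term is 420.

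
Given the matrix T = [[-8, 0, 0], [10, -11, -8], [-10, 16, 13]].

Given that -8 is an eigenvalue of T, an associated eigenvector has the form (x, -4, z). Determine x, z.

2, 4

We need (T + 8I)v = 0.
T + 8I = [[0, 0, 0], [10, -3, -8], [-10, 16, 21]].
Row 1: (0)·x + (0)·-4 + (0)·z = 0
Row 2: (10)·x + (-3)·-4 + (-8)·z = 0
Row 3: (-10)·x + (16)·-4 + (21)·z = 0
Solving gives x = 2, z = 4.
Check: T·(2, -4, 4) = (-16, 32, -32) = -8·(2, -4, 4).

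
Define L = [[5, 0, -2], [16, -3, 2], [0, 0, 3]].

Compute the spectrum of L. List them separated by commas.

Compute the characteristic polynomial p(μ) = det(μI - L).
Expanding along the first row, p(μ) = μ^3 - 5μ^2 - 9μ + 45.
Rational-root test: μ = 5 gives p(5) = 0.
Dividing by (μ - 5) leaves μ^2 - 9.
The quadratic factors as (μ + 3)·(μ - 3).
Eigenvalues: -3, 3, 5.

-3, 3, 5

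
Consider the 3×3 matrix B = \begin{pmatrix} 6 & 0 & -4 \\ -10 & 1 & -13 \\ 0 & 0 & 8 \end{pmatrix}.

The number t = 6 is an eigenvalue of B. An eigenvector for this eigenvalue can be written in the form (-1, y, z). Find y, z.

2, 0

We need (B - 6I)v = 0.
B - 6I = [[0, 0, -4], [-10, -5, -13], [0, 0, 2]].
Row 1: (0)·-1 + (0)·y + (-4)·z = 0
Row 2: (-10)·-1 + (-5)·y + (-13)·z = 0
Row 3: (0)·-1 + (0)·y + (2)·z = 0
Solving gives y = 2, z = 0.
Check: B·(-1, 2, 0) = (-6, 12, 0) = 6·(-1, 2, 0).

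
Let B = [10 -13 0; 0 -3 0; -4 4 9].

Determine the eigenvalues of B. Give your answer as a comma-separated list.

-3, 9, 10

Compute the characteristic polynomial p(t) = det(tI - B).
Expanding the 3×3 determinant: p(t) = t^3 - 16t^2 + 33t + 270.
Since p(-3) = 0, t = -3 is a root.
Factor out (t + 3): p(t) = (t + 3)·(t^2 - 19t + 90).
The quadratic factors as (t - 9)·(t - 10).
Eigenvalues: -3, 9, 10.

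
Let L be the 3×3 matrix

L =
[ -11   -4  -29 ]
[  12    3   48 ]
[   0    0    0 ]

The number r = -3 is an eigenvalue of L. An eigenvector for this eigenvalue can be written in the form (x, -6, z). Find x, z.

We need (L + 3I)v = 0.
L + 3I = [[-8, -4, -29], [12, 6, 48], [0, 0, 3]].
Row 1: (-8)·x + (-4)·-6 + (-29)·z = 0
Row 2: (12)·x + (6)·-6 + (48)·z = 0
Row 3: (0)·x + (0)·-6 + (3)·z = 0
Solving gives x = 3, z = 0.
Check: L·(3, -6, 0) = (-9, 18, 0) = -3·(3, -6, 0).

3, 0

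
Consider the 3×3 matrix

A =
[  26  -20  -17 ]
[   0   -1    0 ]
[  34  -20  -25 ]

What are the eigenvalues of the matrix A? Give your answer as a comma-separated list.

-8, -1, 9

Set up det(λI - A) = 0.
Cofactor expansion gives p(λ) = λ^3 - 73λ - 72.
Try λ = -1: p(-1) = 0, so -1 is a root.
Dividing by (λ + 1) leaves λ^2 - λ - 72.
The quadratic factors as (λ + 8)·(λ - 9).
Eigenvalues: -8, -1, 9.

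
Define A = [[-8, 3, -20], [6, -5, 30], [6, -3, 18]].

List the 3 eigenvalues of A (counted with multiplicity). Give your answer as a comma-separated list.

-2, 3, 4

The characteristic polynomial is p(lambda) = det(lambda·I - A).
Expanding along the first row, p(lambda) = lambda^3 - 5·lambda^2 - 2·lambda + 24.
Try lambda = 3: p(3) = 0, so 3 is a root.
Dividing by (lambda - 3) leaves lambda^2 - 2·lambda - 8.
The quadratic factors as (lambda + 2)·(lambda - 4).
Eigenvalues: -2, 3, 4.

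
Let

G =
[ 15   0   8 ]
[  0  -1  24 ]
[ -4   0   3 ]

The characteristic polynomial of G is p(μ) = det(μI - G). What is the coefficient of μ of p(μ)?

59

p(μ) = μ^3 - 17μ^2 + 59μ + 77.
The coefficient of μ is 59.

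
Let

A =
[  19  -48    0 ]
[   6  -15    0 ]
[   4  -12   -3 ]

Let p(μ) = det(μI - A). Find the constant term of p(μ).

p(μ) = μ^3 - μ^2 - 9μ + 9.
The constant term is 9.

9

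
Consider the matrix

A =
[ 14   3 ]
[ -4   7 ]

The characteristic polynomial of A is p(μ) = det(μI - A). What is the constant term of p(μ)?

110

p(μ) = μ^2 - 21μ + 110.
The constant term is 110.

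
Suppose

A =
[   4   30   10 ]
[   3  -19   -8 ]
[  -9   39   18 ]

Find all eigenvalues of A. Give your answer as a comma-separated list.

Set up det(lambda·I - A) = 0.
Expanding along the first row, p(lambda) = lambda^3 - 3·lambda^2 - 34·lambda + 120.
Rational-root test: lambda = 5 gives p(5) = 0.
Dividing by (lambda - 5) leaves lambda^2 + 2·lambda - 24.
The quadratic factors as (lambda + 6)·(lambda - 4).
Eigenvalues: -6, 4, 5.

-6, 4, 5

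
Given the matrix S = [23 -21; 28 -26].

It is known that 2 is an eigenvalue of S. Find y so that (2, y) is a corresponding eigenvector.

2

We need (S - 2I)v = 0.
S - 2I = [[21, -21], [28, -28]].
Row 1: (21)·2 + (-21)·y = 0
Row 2: (28)·2 + (-28)·y = 0
Solving gives y = 2.
Check: S·(2, 2) = (4, 4) = 2·(2, 2).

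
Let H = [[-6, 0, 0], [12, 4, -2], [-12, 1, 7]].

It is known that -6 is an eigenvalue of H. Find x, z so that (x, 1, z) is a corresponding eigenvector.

-1, -1

We need (H + 6I)v = 0.
H + 6I = [[0, 0, 0], [12, 10, -2], [-12, 1, 13]].
Row 1: (0)·x + (0)·1 + (0)·z = 0
Row 2: (12)·x + (10)·1 + (-2)·z = 0
Row 3: (-12)·x + (1)·1 + (13)·z = 0
Solving gives x = -1, z = -1.
Check: H·(-1, 1, -1) = (6, -6, 6) = -6·(-1, 1, -1).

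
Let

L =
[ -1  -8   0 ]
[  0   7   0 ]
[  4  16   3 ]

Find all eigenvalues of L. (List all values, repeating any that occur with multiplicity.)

The characteristic polynomial is p(λ) = det(λI - L).
Expanding the 3×3 determinant: p(λ) = λ^3 - 9λ^2 + 11λ + 21.
Rational-root test: λ = 7 gives p(7) = 0.
Factor out (λ - 7): p(λ) = (λ - 7)·(λ^2 - 2λ - 3).
The quadratic factors as (λ + 1)·(λ - 3).
Eigenvalues: -1, 3, 7.

-1, 3, 7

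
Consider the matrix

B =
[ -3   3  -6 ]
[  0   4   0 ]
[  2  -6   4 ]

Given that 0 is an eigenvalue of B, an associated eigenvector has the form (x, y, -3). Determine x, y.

We need (B)v = 0.
B = [[-3, 3, -6], [0, 4, 0], [2, -6, 4]].
Row 1: (-3)·x + (3)·y + (-6)·-3 = 0
Row 2: (0)·x + (4)·y + (0)·-3 = 0
Row 3: (2)·x + (-6)·y + (4)·-3 = 0
Solving gives x = 6, y = 0.
Check: B·(6, 0, -3) = (0, 0, 0) = 0·(6, 0, -3).

6, 0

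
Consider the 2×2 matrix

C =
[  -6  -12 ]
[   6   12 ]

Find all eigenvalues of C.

det(C - sI) = (-6 - s)(12 - s) - (-12)·(6) = s^2 - 6s.
This factors as s·(s - 6) = 0.
Eigenvalues: 0, 6.

0, 6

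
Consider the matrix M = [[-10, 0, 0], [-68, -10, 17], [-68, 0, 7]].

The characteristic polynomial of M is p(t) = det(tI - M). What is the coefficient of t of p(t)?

-40

p(t) = t^3 + 13t^2 - 40t - 700.
The coefficient of t is -40.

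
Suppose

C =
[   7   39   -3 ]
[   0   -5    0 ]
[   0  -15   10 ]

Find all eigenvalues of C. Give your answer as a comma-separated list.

Compute the characteristic polynomial p(s) = det(sI - C).
Expanding along the first row, p(s) = s^3 - 12s^2 - 15s + 350.
Rational-root test: s = 7 gives p(7) = 0.
Dividing by (s - 7) leaves s^2 - 5s - 50.
The quadratic factors as (s + 5)·(s - 10).
Eigenvalues: -5, 7, 10.

-5, 7, 10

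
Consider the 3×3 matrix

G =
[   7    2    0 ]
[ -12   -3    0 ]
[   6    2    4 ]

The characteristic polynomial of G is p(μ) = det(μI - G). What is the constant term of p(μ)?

-12

p(μ) = μ^3 - 8μ^2 + 19μ - 12.
The constant term is -12.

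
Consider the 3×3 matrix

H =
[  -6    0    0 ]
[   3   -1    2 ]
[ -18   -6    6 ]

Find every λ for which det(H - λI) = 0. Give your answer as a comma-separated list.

The characteristic polynomial is p(t) = det(tI - H).
Cofactor expansion gives p(t) = t^3 + t^2 - 24t + 36.
Try t = 3: p(3) = 0, so 3 is a root.
Factor out (t - 3): p(t) = (t - 3)·(t^2 + 4t - 12).
The quadratic factors as (t + 6)·(t - 2).
Eigenvalues: -6, 2, 3.

-6, 2, 3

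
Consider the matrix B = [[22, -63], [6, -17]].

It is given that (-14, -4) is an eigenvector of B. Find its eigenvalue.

Compute Bv: B·(-14, -4) = (-56, -16).
Since Bv = λv, compare component 1: -56 = λ·-14, so λ = 4.

4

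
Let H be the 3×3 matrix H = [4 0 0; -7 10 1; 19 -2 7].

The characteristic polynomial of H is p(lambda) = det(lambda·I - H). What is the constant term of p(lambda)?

-288

p(lambda) = lambda^3 - 21·lambda^2 + 140·lambda - 288.
The constant term is -288.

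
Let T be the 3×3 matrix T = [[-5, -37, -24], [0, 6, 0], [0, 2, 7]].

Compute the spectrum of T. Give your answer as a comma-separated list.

The characteristic polynomial is p(μ) = det(μI - T).
Expanding the 3×3 determinant: p(μ) = μ^3 - 8μ^2 - 23μ + 210.
Rational-root test: μ = 6 gives p(6) = 0.
Factor out (μ - 6): p(μ) = (μ - 6)·(μ^2 - 2μ - 35).
The quadratic factors as (μ + 5)·(μ - 7).
Eigenvalues: -5, 6, 7.

-5, 6, 7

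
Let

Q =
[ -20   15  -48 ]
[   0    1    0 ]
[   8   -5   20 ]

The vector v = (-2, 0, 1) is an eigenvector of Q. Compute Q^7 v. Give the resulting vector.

First find the eigenvalue: Qv = (-8, 0, 4) = 4·(-2, 0, 1), so λ = 4.
Then Q^7 v = λ^7·v = 4^7·(-2, 0, 1) = 16384·(-2, 0, 1) = (-32768, 0, 16384).

(-32768, 0, 16384)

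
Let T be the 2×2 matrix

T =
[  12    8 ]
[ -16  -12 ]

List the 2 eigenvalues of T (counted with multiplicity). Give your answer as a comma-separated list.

-4, 4

det(T - lambda·I) = (12 - lambda)(-12 - lambda) - (8)·(-16) = lambda^2 - 16.
This factors as (lambda + 4)·(lambda - 4) = 0.
Eigenvalues: -4, 4.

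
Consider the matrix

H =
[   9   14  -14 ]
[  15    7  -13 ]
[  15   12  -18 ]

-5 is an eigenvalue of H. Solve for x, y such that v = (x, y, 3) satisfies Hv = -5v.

We need (H + 5I)v = 0.
H + 5I = [[14, 14, -14], [15, 12, -13], [15, 12, -13]].
Row 1: (14)·x + (14)·y + (-14)·3 = 0
Row 2: (15)·x + (12)·y + (-13)·3 = 0
Row 3: (15)·x + (12)·y + (-13)·3 = 0
Solving gives x = 1, y = 2.
Check: H·(1, 2, 3) = (-5, -10, -15) = -5·(1, 2, 3).

1, 2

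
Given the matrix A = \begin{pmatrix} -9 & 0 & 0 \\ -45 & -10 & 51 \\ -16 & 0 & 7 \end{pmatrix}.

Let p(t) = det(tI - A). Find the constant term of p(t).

-630

p(t) = t^3 + 12t^2 - 43t - 630.
The constant term is -630.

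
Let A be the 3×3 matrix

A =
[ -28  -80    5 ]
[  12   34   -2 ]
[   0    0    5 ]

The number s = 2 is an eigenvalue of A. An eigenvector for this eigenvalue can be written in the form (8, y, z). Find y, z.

We need (A - 2I)v = 0.
A - 2I = [[-30, -80, 5], [12, 32, -2], [0, 0, 3]].
Row 1: (-30)·8 + (-80)·y + (5)·z = 0
Row 2: (12)·8 + (32)·y + (-2)·z = 0
Row 3: (0)·8 + (0)·y + (3)·z = 0
Solving gives y = -3, z = 0.
Check: A·(8, -3, 0) = (16, -6, 0) = 2·(8, -3, 0).

-3, 0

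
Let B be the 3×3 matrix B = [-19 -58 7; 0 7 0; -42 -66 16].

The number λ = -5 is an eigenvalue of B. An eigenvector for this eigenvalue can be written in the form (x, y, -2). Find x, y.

We need (B + 5I)v = 0.
B + 5I = [[-14, -58, 7], [0, 12, 0], [-42, -66, 21]].
Row 1: (-14)·x + (-58)·y + (7)·-2 = 0
Row 2: (0)·x + (12)·y + (0)·-2 = 0
Row 3: (-42)·x + (-66)·y + (21)·-2 = 0
Solving gives x = -1, y = 0.
Check: B·(-1, 0, -2) = (5, 0, 10) = -5·(-1, 0, -2).

-1, 0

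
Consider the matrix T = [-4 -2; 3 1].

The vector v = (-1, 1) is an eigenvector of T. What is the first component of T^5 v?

32

First find the eigenvalue: Tv = (2, -2) = -2·(-1, 1), so λ = -2.
Then T^5 v = λ^5·v = (-2)^5·(-1, 1) = -32·(-1, 1) = (32, -32).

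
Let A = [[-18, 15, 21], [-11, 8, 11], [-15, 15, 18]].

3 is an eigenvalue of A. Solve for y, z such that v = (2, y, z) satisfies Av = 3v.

0, 2

We need (A - 3I)v = 0.
A - 3I = [[-21, 15, 21], [-11, 5, 11], [-15, 15, 15]].
Row 1: (-21)·2 + (15)·y + (21)·z = 0
Row 2: (-11)·2 + (5)·y + (11)·z = 0
Row 3: (-15)·2 + (15)·y + (15)·z = 0
Solving gives y = 0, z = 2.
Check: A·(2, 0, 2) = (6, 0, 6) = 3·(2, 0, 2).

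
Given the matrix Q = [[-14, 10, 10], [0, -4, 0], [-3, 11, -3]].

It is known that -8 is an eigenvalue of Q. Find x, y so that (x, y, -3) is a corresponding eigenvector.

We need (Q + 8I)v = 0.
Q + 8I = [[-6, 10, 10], [0, 4, 0], [-3, 11, 5]].
Row 1: (-6)·x + (10)·y + (10)·-3 = 0
Row 2: (0)·x + (4)·y + (0)·-3 = 0
Row 3: (-3)·x + (11)·y + (5)·-3 = 0
Solving gives x = -5, y = 0.
Check: Q·(-5, 0, -3) = (40, 0, 24) = -8·(-5, 0, -3).

-5, 0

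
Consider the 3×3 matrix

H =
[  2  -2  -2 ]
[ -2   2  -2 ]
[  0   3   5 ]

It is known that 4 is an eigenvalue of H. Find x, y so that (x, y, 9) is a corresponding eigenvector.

-6, -3

We need (H - 4I)v = 0.
H - 4I = [[-2, -2, -2], [-2, -2, -2], [0, 3, 1]].
Row 1: (-2)·x + (-2)·y + (-2)·9 = 0
Row 2: (-2)·x + (-2)·y + (-2)·9 = 0
Row 3: (0)·x + (3)·y + (1)·9 = 0
Solving gives x = -6, y = -3.
Check: H·(-6, -3, 9) = (-24, -12, 36) = 4·(-6, -3, 9).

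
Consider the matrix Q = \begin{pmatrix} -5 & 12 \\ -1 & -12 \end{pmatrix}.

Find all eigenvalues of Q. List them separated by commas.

-9, -8

det(Q - μI) = (-5 - μ)(-12 - μ) - (12)·(-1) = μ^2 + 17μ + 72.
This factors as (μ + 9)·(μ + 8) = 0.
Eigenvalues: -9, -8.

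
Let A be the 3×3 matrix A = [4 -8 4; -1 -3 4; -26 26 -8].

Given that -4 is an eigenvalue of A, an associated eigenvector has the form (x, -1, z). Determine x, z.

-1, 0

We need (A + 4I)v = 0.
A + 4I = [[8, -8, 4], [-1, 1, 4], [-26, 26, -4]].
Row 1: (8)·x + (-8)·-1 + (4)·z = 0
Row 2: (-1)·x + (1)·-1 + (4)·z = 0
Row 3: (-26)·x + (26)·-1 + (-4)·z = 0
Solving gives x = -1, z = 0.
Check: A·(-1, -1, 0) = (4, 4, 0) = -4·(-1, -1, 0).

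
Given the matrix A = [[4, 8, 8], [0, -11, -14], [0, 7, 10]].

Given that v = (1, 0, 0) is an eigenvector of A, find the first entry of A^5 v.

First find the eigenvalue: Av = (4, 0, 0) = 4·(1, 0, 0), so λ = 4.
Then A^5 v = λ^5·v = 4^5·(1, 0, 0) = 1024·(1, 0, 0) = (1024, 0, 0).

1024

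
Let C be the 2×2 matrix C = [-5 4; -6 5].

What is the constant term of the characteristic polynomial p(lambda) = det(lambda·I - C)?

p(0) = det(0·I − C) = det(−C) = (−1)^2·det(C).
det(C) = -1, so p(0) = -1.

-1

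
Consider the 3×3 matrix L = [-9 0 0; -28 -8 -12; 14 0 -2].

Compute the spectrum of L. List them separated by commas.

-9, -8, -2

Set up det(λI - L) = 0.
Cofactor expansion gives p(λ) = λ^3 + 19λ^2 + 106λ + 144.
Try λ = -8: p(-8) = 0, so -8 is a root.
Dividing by (λ + 8) leaves λ^2 + 11λ + 18.
The quadratic factors as (λ + 9)·(λ + 2).
Eigenvalues: -9, -8, -2.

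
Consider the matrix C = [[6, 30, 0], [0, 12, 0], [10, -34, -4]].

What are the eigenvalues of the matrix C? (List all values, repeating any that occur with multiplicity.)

The characteristic polynomial is p(μ) = det(μI - C).
Expanding the 3×3 determinant: p(μ) = μ^3 - 14μ^2 + 288.
Rational-root test: μ = -4 gives p(-4) = 0.
Dividing by (μ + 4) leaves μ^2 - 18μ + 72.
The quadratic factors as (μ - 6)·(μ - 12).
Eigenvalues: -4, 6, 12.

-4, 6, 12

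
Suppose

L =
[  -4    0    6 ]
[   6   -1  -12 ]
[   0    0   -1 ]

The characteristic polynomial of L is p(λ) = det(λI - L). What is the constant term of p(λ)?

p(λ) = λ^3 + 6λ^2 + 9λ + 4.
The constant term is 4.

4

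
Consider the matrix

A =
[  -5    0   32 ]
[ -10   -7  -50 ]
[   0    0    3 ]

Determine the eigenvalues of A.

-7, -5, 3

The characteristic polynomial is p(lambda) = det(lambda·I - A).
Expanding along the first row, p(lambda) = lambda^3 + 9·lambda^2 - lambda - 105.
Try lambda = 3: p(3) = 0, so 3 is a root.
Factor out (lambda - 3): p(lambda) = (lambda - 3)·(lambda^2 + 12·lambda + 35).
The quadratic factors as (lambda + 7)·(lambda + 5).
Eigenvalues: -7, -5, 3.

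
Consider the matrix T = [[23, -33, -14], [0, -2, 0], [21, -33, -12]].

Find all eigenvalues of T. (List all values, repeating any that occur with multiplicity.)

The characteristic polynomial is p(s) = det(sI - T).
Cofactor expansion gives p(s) = s^3 - 9s^2 - 4s + 36.
Try s = -2: p(-2) = 0, so -2 is a root.
Factor out (s + 2): p(s) = (s + 2)·(s^2 - 11s + 18).
The quadratic factors as (s - 2)·(s - 9).
Eigenvalues: -2, 2, 9.

-2, 2, 9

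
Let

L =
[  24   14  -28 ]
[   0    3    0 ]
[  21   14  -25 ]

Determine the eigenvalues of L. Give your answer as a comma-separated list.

-4, 3, 3

Compute the characteristic polynomial p(λ) = det(λI - L).
Expanding along the first row, p(λ) = λ^3 - 2λ^2 - 15λ + 36.
Since p(3) = 0, λ = 3 is a root.
Dividing by (λ - 3) leaves λ^2 + λ - 12.
The quadratic factors as (λ + 4)·(λ - 3).
Eigenvalues: -4, 3, 3.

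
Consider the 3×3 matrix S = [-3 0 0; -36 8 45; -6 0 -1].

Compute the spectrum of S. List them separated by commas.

Set up det(λI - S) = 0.
Cofactor expansion gives p(λ) = λ^3 - 4λ^2 - 29λ - 24.
Rational-root test: λ = -3 gives p(-3) = 0.
Dividing by (λ + 3) leaves λ^2 - 7λ - 8.
The quadratic factors as (λ + 1)·(λ - 8).
Eigenvalues: -3, -1, 8.

-3, -1, 8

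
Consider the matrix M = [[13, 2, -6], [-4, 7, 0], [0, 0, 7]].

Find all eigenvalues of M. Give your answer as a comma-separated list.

7, 9, 11

Set up det(λI - M) = 0.
Expanding along the first row, p(λ) = λ^3 - 27λ^2 + 239λ - 693.
Rational-root test: λ = 11 gives p(11) = 0.
Factor out (λ - 11): p(λ) = (λ - 11)·(λ^2 - 16λ + 63).
The quadratic factors as (λ - 7)·(λ - 9).
Eigenvalues: 7, 9, 11.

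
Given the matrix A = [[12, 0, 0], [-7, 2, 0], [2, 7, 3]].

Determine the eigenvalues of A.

A is lower triangular, so its eigenvalues are the diagonal entries.
Diagonal: 12, 2, 3.

2, 3, 12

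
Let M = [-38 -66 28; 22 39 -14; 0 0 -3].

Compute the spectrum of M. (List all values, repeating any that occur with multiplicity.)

-5, -3, 6

The characteristic polynomial is p(lambda) = det(lambda·I - M).
Expanding along the first row, p(lambda) = lambda^3 + 2·lambda^2 - 33·lambda - 90.
Rational-root test: lambda = -3 gives p(-3) = 0.
Factor out (lambda + 3): p(lambda) = (lambda + 3)·(lambda^2 - lambda - 30).
The quadratic factors as (lambda + 5)·(lambda - 6).
Eigenvalues: -5, -3, 6.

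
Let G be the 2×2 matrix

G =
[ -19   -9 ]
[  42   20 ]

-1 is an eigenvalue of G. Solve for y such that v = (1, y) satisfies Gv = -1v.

-2

We need (G + 1I)v = 0.
G + 1I = [[-18, -9], [42, 21]].
Row 1: (-18)·1 + (-9)·y = 0
Row 2: (42)·1 + (21)·y = 0
Solving gives y = -2.
Check: G·(1, -2) = (-1, 2) = -1·(1, -2).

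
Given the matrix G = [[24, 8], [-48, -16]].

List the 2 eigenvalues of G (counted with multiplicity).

det(G - sI) = (24 - s)(-16 - s) - (8)·(-48) = s^2 - 8s.
This factors as s·(s - 8) = 0.
Eigenvalues: 0, 8.

0, 8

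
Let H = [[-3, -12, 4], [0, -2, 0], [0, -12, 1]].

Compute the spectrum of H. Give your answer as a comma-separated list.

-3, -2, 1

Compute the characteristic polynomial p(t) = det(tI - H).
Cofactor expansion gives p(t) = t^3 + 4t^2 + t - 6.
Since p(-2) = 0, t = -2 is a root.
Dividing by (t + 2) leaves t^2 + 2t - 3.
The quadratic factors as (t + 3)·(t - 1).
Eigenvalues: -3, -2, 1.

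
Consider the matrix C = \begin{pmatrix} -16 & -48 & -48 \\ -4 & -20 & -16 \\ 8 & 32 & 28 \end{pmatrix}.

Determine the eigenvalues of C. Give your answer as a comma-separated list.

Set up det(λI - C) = 0.
Expanding the 3×3 determinant: p(λ) = λ^3 + 8λ^2 + 16λ.
Try λ = 0: p(0) = 0, so 0 is a root.
Dividing by λ leaves λ^2 + 8λ + 16.
The quadratic factor is (λ + 4)^2.
Eigenvalues: -4, -4, 0.

-4, -4, 0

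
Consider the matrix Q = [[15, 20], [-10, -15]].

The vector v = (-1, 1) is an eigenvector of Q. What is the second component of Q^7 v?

First find the eigenvalue: Qv = (5, -5) = -5·(-1, 1), so λ = -5.
Then Q^7 v = λ^7·v = (-5)^7·(-1, 1) = -78125·(-1, 1) = (78125, -78125).

-78125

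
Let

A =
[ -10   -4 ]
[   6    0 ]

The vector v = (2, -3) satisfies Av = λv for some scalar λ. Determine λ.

-4

Compute Av: A·(2, -3) = (-8, 12).
Since Av = λv, compare component 1: -8 = λ·2, so λ = -4.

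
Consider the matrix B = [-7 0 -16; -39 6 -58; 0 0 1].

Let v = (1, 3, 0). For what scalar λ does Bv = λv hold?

-7

Compute Bv: B·(1, 3, 0) = (-7, -21, 0).
Since Bv = λv, compare component 1: -7 = λ·1, so λ = -7.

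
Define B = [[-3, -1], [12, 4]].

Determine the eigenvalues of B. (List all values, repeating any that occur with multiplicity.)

det(B - rI) = (-3 - r)(4 - r) - (-1)·(12) = r^2 - r.
This factors as r·(r - 1) = 0.
Eigenvalues: 0, 1.

0, 1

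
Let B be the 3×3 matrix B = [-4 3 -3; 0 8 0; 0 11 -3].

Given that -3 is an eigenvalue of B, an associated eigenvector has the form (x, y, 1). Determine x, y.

We need (B + 3I)v = 0.
B + 3I = [[-1, 3, -3], [0, 11, 0], [0, 11, 0]].
Row 1: (-1)·x + (3)·y + (-3)·1 = 0
Row 2: (0)·x + (11)·y + (0)·1 = 0
Row 3: (0)·x + (11)·y + (0)·1 = 0
Solving gives x = -3, y = 0.
Check: B·(-3, 0, 1) = (9, 0, -3) = -3·(-3, 0, 1).

-3, 0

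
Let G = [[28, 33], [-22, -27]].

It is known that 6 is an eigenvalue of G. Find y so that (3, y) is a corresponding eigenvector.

We need (G - 6I)v = 0.
G - 6I = [[22, 33], [-22, -33]].
Row 1: (22)·3 + (33)·y = 0
Row 2: (-22)·3 + (-33)·y = 0
Solving gives y = -2.
Check: G·(3, -2) = (18, -12) = 6·(3, -2).

-2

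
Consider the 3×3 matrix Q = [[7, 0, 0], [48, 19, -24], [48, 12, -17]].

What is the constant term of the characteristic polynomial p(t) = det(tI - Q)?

245

p(0) = det(0·I − Q) = det(−Q) = (−1)^3·det(Q).
det(Q) = -245, so p(0) = 245.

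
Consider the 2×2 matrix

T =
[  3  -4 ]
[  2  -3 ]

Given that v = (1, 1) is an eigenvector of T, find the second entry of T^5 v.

-1

First find the eigenvalue: Tv = (-1, -1) = -1·(1, 1), so λ = -1.
Then T^5 v = λ^5·v = (-1)^5·(1, 1) = -1·(1, 1) = (-1, -1).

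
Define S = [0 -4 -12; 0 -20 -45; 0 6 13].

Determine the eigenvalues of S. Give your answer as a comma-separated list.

Set up det(rI - S) = 0.
Expanding the 3×3 determinant: p(r) = r^3 + 7r^2 + 10r.
Try r = -2: p(-2) = 0, so -2 is a root.
Factor out (r + 2): p(r) = (r + 2)·(r^2 + 5r).
The quadratic factors as (r + 5)·r.
Eigenvalues: -5, -2, 0.

-5, -2, 0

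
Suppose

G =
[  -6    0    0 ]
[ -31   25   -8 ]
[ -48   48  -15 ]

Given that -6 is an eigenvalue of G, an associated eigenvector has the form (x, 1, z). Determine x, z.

1, 0

We need (G + 6I)v = 0.
G + 6I = [[0, 0, 0], [-31, 31, -8], [-48, 48, -9]].
Row 1: (0)·x + (0)·1 + (0)·z = 0
Row 2: (-31)·x + (31)·1 + (-8)·z = 0
Row 3: (-48)·x + (48)·1 + (-9)·z = 0
Solving gives x = 1, z = 0.
Check: G·(1, 1, 0) = (-6, -6, 0) = -6·(1, 1, 0).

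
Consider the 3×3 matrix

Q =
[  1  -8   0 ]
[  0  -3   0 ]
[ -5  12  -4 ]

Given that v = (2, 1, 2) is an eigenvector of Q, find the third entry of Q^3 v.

-54

First find the eigenvalue: Qv = (-6, -3, -6) = -3·(2, 1, 2), so λ = -3.
Then Q^3 v = λ^3·v = (-3)^3·(2, 1, 2) = -27·(2, 1, 2) = (-54, -27, -54).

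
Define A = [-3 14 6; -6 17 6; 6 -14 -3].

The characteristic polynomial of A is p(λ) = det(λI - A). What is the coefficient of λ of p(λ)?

p(λ) = λ^3 - 11λ^2 + 39λ - 45.
The coefficient of λ is 39.

39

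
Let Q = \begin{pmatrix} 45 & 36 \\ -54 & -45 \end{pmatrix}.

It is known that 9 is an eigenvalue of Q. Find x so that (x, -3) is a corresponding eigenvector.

We need (Q - 9I)v = 0.
Q - 9I = [[36, 36], [-54, -54]].
Row 1: (36)·x + (36)·-3 = 0
Row 2: (-54)·x + (-54)·-3 = 0
Solving gives x = 3.
Check: Q·(3, -3) = (27, -27) = 9·(3, -3).

3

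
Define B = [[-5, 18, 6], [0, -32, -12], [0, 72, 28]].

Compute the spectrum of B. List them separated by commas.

Compute the characteristic polynomial p(r) = det(rI - B).
Expanding along the first row, p(r) = r^3 + 9r^2 - 12r - 160.
Rational-root test: r = 4 gives p(4) = 0.
Dividing by (r - 4) leaves r^2 + 13r + 40.
The quadratic factors as (r + 8)·(r + 5).
Eigenvalues: -8, -5, 4.

-8, -5, 4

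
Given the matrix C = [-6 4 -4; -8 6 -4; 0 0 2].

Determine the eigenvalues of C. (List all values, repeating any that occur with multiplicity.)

Set up det(sI - C) = 0.
Expanding along the first row, p(s) = s^3 - 2s^2 - 4s + 8.
Since p(-2) = 0, s = -2 is a root.
Factor out (s + 2): p(s) = (s + 2)·(s^2 - 4s + 4).
The quadratic factor is (s - 2)^2.
Eigenvalues: -2, 2, 2.

-2, 2, 2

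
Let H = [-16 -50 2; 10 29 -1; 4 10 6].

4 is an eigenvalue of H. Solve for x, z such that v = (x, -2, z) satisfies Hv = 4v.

5, 0

We need (H - 4I)v = 0.
H - 4I = [[-20, -50, 2], [10, 25, -1], [4, 10, 2]].
Row 1: (-20)·x + (-50)·-2 + (2)·z = 0
Row 2: (10)·x + (25)·-2 + (-1)·z = 0
Row 3: (4)·x + (10)·-2 + (2)·z = 0
Solving gives x = 5, z = 0.
Check: H·(5, -2, 0) = (20, -8, 0) = 4·(5, -2, 0).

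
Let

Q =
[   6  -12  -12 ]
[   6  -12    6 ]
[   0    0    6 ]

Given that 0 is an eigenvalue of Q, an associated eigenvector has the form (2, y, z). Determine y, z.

We need (Q)v = 0.
Q = [[6, -12, -12], [6, -12, 6], [0, 0, 6]].
Row 1: (6)·2 + (-12)·y + (-12)·z = 0
Row 2: (6)·2 + (-12)·y + (6)·z = 0
Row 3: (0)·2 + (0)·y + (6)·z = 0
Solving gives y = 1, z = 0.
Check: Q·(2, 1, 0) = (0, 0, 0) = 0·(2, 1, 0).

1, 0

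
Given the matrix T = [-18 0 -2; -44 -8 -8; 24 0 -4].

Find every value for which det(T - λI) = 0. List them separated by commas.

-12, -10, -8

Set up det(tI - T) = 0.
Expanding the 3×3 determinant: p(t) = t^3 + 30t^2 + 296t + 960.
Since p(-10) = 0, t = -10 is a root.
Factor out (t + 10): p(t) = (t + 10)·(t^2 + 20t + 96).
The quadratic factors as (t + 12)·(t + 8).
Eigenvalues: -12, -10, -8.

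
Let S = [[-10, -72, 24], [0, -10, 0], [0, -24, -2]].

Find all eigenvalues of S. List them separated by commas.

Set up det(lambda·I - S) = 0.
Expanding the 3×3 determinant: p(lambda) = lambda^3 + 22·lambda^2 + 140·lambda + 200.
Since p(-2) = 0, lambda = -2 is a root.
Factor out (lambda + 2): p(lambda) = (lambda + 2)·(lambda^2 + 20·lambda + 100).
The quadratic factor is (lambda + 10)^2.
Eigenvalues: -10, -10, -2.

-10, -10, -2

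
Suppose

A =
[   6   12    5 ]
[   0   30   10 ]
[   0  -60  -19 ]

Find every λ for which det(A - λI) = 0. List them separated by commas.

Compute the characteristic polynomial p(t) = det(tI - A).
Cofactor expansion gives p(t) = t^3 - 17t^2 + 96t - 180.
Try t = 6: p(6) = 0, so 6 is a root.
Dividing by (t - 6) leaves t^2 - 11t + 30.
The quadratic factors as (t - 5)·(t - 6).
Eigenvalues: 5, 6, 6.

5, 6, 6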